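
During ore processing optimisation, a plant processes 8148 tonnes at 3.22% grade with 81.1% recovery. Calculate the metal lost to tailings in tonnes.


49.5871 tonnes

Total metal in feed:
= 8148 * 3.22 / 100 = 262.3656 tonnes
Metal recovered:
= 262.3656 * 81.1 / 100 = 212.7785016 tonnes
Metal lost to tailings:
= 262.3656 - 212.7785016
= 49.5871 tonnes


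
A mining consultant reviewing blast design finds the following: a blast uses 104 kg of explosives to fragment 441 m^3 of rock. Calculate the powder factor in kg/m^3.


Powder factor = explosive mass / rock volume
= 104 / 441
= 0.2358 kg/m^3

0.2358 kg/m^3


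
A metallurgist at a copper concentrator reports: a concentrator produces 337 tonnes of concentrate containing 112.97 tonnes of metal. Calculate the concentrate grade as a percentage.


33.5223%

Grade = (metal in concentrate / concentrate mass) * 100
= (112.97 / 337) * 100
= 0.3352225519 * 100
= 33.5223%


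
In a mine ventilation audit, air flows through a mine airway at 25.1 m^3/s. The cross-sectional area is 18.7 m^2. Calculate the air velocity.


1.3422 m/s

Velocity = flow rate / cross-sectional area
= 25.1 / 18.7
= 1.3422 m/s


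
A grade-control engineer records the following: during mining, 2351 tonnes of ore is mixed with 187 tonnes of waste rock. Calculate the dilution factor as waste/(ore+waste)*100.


Total material = ore + waste
= 2351 + 187 = 2538 tonnes
Dilution = waste / total * 100
= 187 / 2538 * 100
= 0.07368006304 * 100
= 7.368%

7.368%


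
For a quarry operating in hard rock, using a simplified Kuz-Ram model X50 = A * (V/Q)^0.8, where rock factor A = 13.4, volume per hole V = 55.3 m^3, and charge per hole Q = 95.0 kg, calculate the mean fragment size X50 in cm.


Compute V/Q:
V/Q = 55.3 / 95.0 = 0.5821052632
Raise to the power 0.8:
(V/Q)^0.8 = 0.5821052632^0.8 = 0.6486362569
Multiply by A:
X50 = 13.4 * 0.6486362569
= 8.6917 cm

8.6917 cm


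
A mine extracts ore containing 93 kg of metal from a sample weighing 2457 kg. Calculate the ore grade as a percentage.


3.7851%

Ore grade = (metal mass / ore mass) * 100
= (93 / 2457) * 100
= 0.03785103785 * 100
= 3.7851%


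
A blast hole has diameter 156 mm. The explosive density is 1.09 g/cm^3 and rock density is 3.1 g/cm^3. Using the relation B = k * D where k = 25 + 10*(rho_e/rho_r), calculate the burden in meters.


First, compute k:
rho_e / rho_r = 1.09 / 3.1 = 0.3516129032
k = 25 + 10 * 0.3516129032 = 28.51612903
Then, compute burden:
B = k * D / 1000 = 28.51612903 * 156 / 1000
= 4448.516129 / 1000
= 4.4485 m

4.4485 m


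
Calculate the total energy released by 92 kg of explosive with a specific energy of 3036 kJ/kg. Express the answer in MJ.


279.312 MJ

Energy = mass * specific_energy / 1000
= 92 * 3036 / 1000
= 279312 / 1000
= 279.312 MJ


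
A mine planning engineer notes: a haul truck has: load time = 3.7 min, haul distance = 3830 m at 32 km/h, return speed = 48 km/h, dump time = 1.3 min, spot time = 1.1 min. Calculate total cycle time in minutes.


18.0688 min

Convert haul speed to m/min: 32 * 1000/60 = 533.3333333 m/min
Haul time = 3830 / 533.3333333 = 7.18125 min
Convert return speed to m/min: 48 * 1000/60 = 800 m/min
Return time = 3830 / 800 = 4.7875 min
Total cycle time:
= 3.7 + 7.18125 + 1.3 + 4.7875 + 1.1
= 18.0688 min


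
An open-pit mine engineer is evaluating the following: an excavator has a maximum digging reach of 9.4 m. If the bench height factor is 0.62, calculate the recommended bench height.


Bench height = reach * factor
= 9.4 * 0.62
= 5.828 m

5.828 m


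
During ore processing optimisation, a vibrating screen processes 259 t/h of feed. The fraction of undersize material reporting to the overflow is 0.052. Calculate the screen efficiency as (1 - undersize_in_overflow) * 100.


Screen efficiency = (1 - fraction of undersize in overflow) * 100
= (1 - 0.052) * 100
= 0.948 * 100
= 94.8%

94.8%


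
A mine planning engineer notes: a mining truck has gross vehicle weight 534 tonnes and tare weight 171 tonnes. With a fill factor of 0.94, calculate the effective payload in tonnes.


Maximum payload = gross - tare
= 534 - 171 = 363 tonnes
Effective payload = max payload * fill factor
= 363 * 0.94
= 341.22 tonnes

341.22 tonnes


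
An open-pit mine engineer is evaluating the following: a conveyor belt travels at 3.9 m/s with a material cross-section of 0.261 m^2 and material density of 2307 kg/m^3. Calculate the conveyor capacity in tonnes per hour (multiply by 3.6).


Volumetric flow = speed * area
= 3.9 * 0.261 = 1.0179 m^3/s
Mass flow = volumetric * density
= 1.0179 * 2307 = 2348.2953 kg/s
Convert to t/h: multiply by 3.6
Capacity = 2348.2953 * 3.6
= 8453.8631 t/h

8453.8631 t/h


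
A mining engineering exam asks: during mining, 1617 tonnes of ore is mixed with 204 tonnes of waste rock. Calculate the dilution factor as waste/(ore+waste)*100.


11.2026%

Total material = ore + waste
= 1617 + 204 = 1821 tonnes
Dilution = waste / total * 100
= 204 / 1821 * 100
= 0.1120263591 * 100
= 11.2026%


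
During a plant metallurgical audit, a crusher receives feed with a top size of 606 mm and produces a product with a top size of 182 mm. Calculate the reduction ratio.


Reduction ratio = feed size / product size
= 606 / 182
= 3.3297

3.3297


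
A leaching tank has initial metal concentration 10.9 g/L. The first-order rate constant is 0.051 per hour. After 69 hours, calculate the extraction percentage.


97.0371%

Compute the exponent:
-k * t = -0.051 * 69 = -3.519
Remaining concentration:
C = 10.9 * exp(-3.519)
= 10.9 * 0.02962904941
= 0.3229566385 g/L
Extracted = 10.9 - 0.3229566385 = 10.57704336 g/L
Extraction % = 10.57704336 / 10.9 * 100
= 97.0371%


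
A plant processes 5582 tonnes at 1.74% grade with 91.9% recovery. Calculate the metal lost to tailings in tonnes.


Total metal in feed:
= 5582 * 1.74 / 100 = 97.1268 tonnes
Metal recovered:
= 97.1268 * 91.9 / 100 = 89.2595292 tonnes
Metal lost to tailings:
= 97.1268 - 89.2595292
= 7.8673 tonnes

7.8673 tonnes


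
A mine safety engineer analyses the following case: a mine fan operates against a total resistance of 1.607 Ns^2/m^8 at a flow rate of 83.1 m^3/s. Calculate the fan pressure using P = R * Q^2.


Compute Q^2:
Q^2 = 83.1^2 = 6905.61
Compute pressure:
P = R * Q^2 = 1.607 * 6905.61
= 11097.3153 Pa

11097.3153 Pa


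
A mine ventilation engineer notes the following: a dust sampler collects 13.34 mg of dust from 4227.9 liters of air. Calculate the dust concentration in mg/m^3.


Convert liters to m^3: 1 m^3 = 1000 L
Concentration = mass / volume * 1000
= 13.34 / 4227.9 * 1000
= 0.003155230729 * 1000
= 3.1552 mg/m^3

3.1552 mg/m^3


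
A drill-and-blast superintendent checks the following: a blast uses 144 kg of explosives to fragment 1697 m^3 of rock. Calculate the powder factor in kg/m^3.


Powder factor = explosive mass / rock volume
= 144 / 1697
= 0.0849 kg/m^3

0.0849 kg/m^3


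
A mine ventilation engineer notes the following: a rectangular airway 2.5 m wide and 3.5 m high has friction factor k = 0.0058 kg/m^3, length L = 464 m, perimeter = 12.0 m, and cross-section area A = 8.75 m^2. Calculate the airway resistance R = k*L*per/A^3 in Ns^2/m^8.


Compute the numerator:
k * L * per = 0.0058 * 464 * 12.0
= 32.2944
Compute the denominator:
A^3 = 8.75^3 = 669.921875
Resistance:
R = 32.2944 / 669.921875
= 0.0482 Ns^2/m^8

0.0482 Ns^2/m^8


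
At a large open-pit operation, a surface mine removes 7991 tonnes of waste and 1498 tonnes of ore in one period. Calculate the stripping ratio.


5.3344

Stripping ratio = waste tonnage / ore tonnage
= 7991 / 1498
= 5.3344


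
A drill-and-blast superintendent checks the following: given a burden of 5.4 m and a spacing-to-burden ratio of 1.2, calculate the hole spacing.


Spacing = burden * ratio
= 5.4 * 1.2
= 6.48 m

6.48 m


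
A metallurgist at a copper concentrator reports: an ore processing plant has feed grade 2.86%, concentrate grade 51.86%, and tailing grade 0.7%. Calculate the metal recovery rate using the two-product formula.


Using the two-product formula:
R = 100 * c * (f - t) / (f * (c - t))
Numerator = 100 * 51.86 * (2.86 - 0.7)
= 100 * 51.86 * 2.16
= 11201.76
Denominator = 2.86 * (51.86 - 0.7)
= 2.86 * 51.16
= 146.3176
R = 11201.76 / 146.3176
= 76.5578%

76.5578%


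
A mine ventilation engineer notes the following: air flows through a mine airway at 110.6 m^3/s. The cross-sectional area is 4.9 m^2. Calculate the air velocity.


22.5714 m/s

Velocity = flow rate / cross-sectional area
= 110.6 / 4.9
= 22.5714 m/s


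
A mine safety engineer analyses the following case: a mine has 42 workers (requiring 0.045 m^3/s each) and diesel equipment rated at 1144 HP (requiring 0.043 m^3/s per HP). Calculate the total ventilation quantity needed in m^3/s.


51.082 m^3/s

Airflow for workers:
Q_people = 42 * 0.045 = 1.89 m^3/s
Airflow for diesel equipment:
Q_diesel = 1144 * 0.043 = 49.192 m^3/s
Total ventilation:
Q_total = 1.89 + 49.192
= 51.082 m^3/s


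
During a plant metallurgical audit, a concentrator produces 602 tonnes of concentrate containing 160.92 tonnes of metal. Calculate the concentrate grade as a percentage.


Grade = (metal in concentrate / concentrate mass) * 100
= (160.92 / 602) * 100
= 0.2673089701 * 100
= 26.7309%

26.7309%


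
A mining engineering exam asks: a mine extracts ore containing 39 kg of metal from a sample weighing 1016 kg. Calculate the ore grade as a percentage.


Ore grade = (metal mass / ore mass) * 100
= (39 / 1016) * 100
= 0.03838582677 * 100
= 3.8386%

3.8386%


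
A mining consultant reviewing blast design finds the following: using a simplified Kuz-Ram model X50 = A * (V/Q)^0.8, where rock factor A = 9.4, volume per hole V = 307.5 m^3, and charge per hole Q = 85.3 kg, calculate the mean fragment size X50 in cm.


26.2207 cm

Compute V/Q:
V/Q = 307.5 / 85.3 = 3.604923798
Raise to the power 0.8:
(V/Q)^0.8 = 3.604923798^0.8 = 2.789439016
Multiply by A:
X50 = 9.4 * 2.789439016
= 26.2207 cm


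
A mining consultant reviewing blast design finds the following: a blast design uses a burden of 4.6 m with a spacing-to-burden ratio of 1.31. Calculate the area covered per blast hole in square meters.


27.7196 m^2

First, find the spacing:
Spacing = burden * ratio = 4.6 * 1.31
= 6.026 m
Then, calculate the area:
Area = burden * spacing = 4.6 * 6.026
= 27.7196 m^2


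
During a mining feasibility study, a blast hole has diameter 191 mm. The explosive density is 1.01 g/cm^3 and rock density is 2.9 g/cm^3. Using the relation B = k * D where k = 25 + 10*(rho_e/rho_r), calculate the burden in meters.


5.4402 m

First, compute k:
rho_e / rho_r = 1.01 / 2.9 = 0.3482758621
k = 25 + 10 * 0.3482758621 = 28.48275862
Then, compute burden:
B = k * D / 1000 = 28.48275862 * 191 / 1000
= 5440.206897 / 1000
= 5.4402 m


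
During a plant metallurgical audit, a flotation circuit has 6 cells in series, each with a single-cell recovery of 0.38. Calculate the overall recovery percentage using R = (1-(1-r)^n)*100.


Complement of single-cell recovery:
1 - r = 1 - 0.38 = 0.62
Raise to power n:
(1 - r)^6 = 0.62^6 = 0.05680023558
Overall recovery:
R = (1 - 0.05680023558) * 100
= 94.32%

94.32%


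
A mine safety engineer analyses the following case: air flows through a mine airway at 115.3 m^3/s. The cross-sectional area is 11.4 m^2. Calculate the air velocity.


Velocity = flow rate / cross-sectional area
= 115.3 / 11.4
= 10.114 m/s

10.114 m/s


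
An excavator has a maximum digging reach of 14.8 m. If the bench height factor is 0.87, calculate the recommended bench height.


Bench height = reach * factor
= 14.8 * 0.87
= 12.876 m

12.876 m


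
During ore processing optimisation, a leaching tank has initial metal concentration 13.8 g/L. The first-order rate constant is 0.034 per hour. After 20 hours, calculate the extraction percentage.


49.3383%

Compute the exponent:
-k * t = -0.034 * 20 = -0.68
Remaining concentration:
C = 13.8 * exp(-0.68)
= 13.8 * 0.5066169924
= 6.991314495 g/L
Extracted = 13.8 - 6.991314495 = 6.808685505 g/L
Extraction % = 6.808685505 / 13.8 * 100
= 49.3383%


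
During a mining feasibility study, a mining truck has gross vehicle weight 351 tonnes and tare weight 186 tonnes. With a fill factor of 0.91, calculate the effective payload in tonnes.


150.15 tonnes

Maximum payload = gross - tare
= 351 - 186 = 165 tonnes
Effective payload = max payload * fill factor
= 165 * 0.91
= 150.15 tonnes


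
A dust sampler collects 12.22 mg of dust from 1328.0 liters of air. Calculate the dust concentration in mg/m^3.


Convert liters to m^3: 1 m^3 = 1000 L
Concentration = mass / volume * 1000
= 12.22 / 1328.0 * 1000
= 0.009201807229 * 1000
= 9.2018 mg/m^3

9.2018 mg/m^3


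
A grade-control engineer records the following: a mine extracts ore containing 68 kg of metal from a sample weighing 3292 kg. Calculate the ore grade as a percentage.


2.0656%

Ore grade = (metal mass / ore mass) * 100
= (68 / 3292) * 100
= 0.02065613609 * 100
= 2.0656%


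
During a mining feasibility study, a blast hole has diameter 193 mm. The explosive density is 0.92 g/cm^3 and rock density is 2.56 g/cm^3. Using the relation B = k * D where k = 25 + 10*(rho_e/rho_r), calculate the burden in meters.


5.5186 m

First, compute k:
rho_e / rho_r = 0.92 / 2.56 = 0.359375
k = 25 + 10 * 0.359375 = 28.59375
Then, compute burden:
B = k * D / 1000 = 28.59375 * 193 / 1000
= 5518.59375 / 1000
= 5.5186 m


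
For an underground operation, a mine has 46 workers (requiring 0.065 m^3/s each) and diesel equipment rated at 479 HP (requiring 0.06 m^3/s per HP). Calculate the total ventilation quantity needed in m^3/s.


Airflow for workers:
Q_people = 46 * 0.065 = 2.99 m^3/s
Airflow for diesel equipment:
Q_diesel = 479 * 0.06 = 28.74 m^3/s
Total ventilation:
Q_total = 2.99 + 28.74
= 31.73 m^3/s

31.73 m^3/s


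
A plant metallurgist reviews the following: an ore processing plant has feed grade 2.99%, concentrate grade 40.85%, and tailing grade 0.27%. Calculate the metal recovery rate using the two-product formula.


91.5752%

Using the two-product formula:
R = 100 * c * (f - t) / (f * (c - t))
Numerator = 100 * 40.85 * (2.99 - 0.27)
= 100 * 40.85 * 2.72
= 11111.2
Denominator = 2.99 * (40.85 - 0.27)
= 2.99 * 40.58
= 121.3342
R = 11111.2 / 121.3342
= 91.5752%


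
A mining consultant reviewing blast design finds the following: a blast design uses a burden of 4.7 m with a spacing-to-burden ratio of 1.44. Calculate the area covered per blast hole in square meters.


First, find the spacing:
Spacing = burden * ratio = 4.7 * 1.44
= 6.768 m
Then, calculate the area:
Area = burden * spacing = 4.7 * 6.768
= 31.8096 m^2

31.8096 m^2


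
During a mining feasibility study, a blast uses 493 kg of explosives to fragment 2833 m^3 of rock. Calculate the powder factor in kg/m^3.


0.174 kg/m^3

Powder factor = explosive mass / rock volume
= 493 / 2833
= 0.174 kg/m^3


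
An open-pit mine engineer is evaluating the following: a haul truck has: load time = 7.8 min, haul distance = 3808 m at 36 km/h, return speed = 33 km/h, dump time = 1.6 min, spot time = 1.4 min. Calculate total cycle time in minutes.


Convert haul speed to m/min: 36 * 1000/60 = 600 m/min
Haul time = 3808 / 600 = 6.346666667 min
Convert return speed to m/min: 33 * 1000/60 = 550 m/min
Return time = 3808 / 550 = 6.923636364 min
Total cycle time:
= 7.8 + 6.346666667 + 1.6 + 6.923636364 + 1.4
= 24.0703 min

24.0703 min


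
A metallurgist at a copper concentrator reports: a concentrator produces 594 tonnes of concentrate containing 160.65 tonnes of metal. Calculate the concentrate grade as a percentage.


Grade = (metal in concentrate / concentrate mass) * 100
= (160.65 / 594) * 100
= 0.2704545455 * 100
= 27.0455%

27.0455%


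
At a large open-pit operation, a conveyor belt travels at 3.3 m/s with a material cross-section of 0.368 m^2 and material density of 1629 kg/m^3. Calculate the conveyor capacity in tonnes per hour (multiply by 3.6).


7121.7274 t/h

Volumetric flow = speed * area
= 3.3 * 0.368 = 1.2144 m^3/s
Mass flow = volumetric * density
= 1.2144 * 1629 = 1978.2576 kg/s
Convert to t/h: multiply by 3.6
Capacity = 1978.2576 * 3.6
= 7121.7274 t/h


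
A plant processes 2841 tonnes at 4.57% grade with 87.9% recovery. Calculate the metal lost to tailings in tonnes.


Total metal in feed:
= 2841 * 4.57 / 100 = 129.8337 tonnes
Metal recovered:
= 129.8337 * 87.9 / 100 = 114.1238223 tonnes
Metal lost to tailings:
= 129.8337 - 114.1238223
= 15.7099 tonnes

15.7099 tonnes


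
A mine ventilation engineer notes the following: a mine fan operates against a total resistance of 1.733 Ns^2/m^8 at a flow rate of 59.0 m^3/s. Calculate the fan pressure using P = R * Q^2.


6032.573 Pa

Compute Q^2:
Q^2 = 59.0^2 = 3481.0
Compute pressure:
P = R * Q^2 = 1.733 * 3481.0
= 6032.573 Pa


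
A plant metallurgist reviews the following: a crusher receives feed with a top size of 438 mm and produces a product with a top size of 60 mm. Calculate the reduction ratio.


Reduction ratio = feed size / product size
= 438 / 60
= 7.3

7.3


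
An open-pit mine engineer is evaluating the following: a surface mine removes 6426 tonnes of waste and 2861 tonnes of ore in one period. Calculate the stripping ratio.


2.2461

Stripping ratio = waste tonnage / ore tonnage
= 6426 / 2861
= 2.2461


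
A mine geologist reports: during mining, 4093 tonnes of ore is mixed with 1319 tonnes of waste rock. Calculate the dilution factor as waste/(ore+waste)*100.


24.3718%

Total material = ore + waste
= 4093 + 1319 = 5412 tonnes
Dilution = waste / total * 100
= 1319 / 5412 * 100
= 0.2437176644 * 100
= 24.3718%


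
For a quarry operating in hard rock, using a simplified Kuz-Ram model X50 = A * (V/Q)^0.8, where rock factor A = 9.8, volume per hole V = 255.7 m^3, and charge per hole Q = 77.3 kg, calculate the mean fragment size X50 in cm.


Compute V/Q:
V/Q = 255.7 / 77.3 = 3.307891332
Raise to the power 0.8:
(V/Q)^0.8 = 3.307891332^0.8 = 2.604000044
Multiply by A:
X50 = 9.8 * 2.604000044
= 25.5192 cm

25.5192 cm


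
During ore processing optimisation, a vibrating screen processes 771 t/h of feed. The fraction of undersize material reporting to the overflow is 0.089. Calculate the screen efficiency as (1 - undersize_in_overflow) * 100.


91.1%

Screen efficiency = (1 - fraction of undersize in overflow) * 100
= (1 - 0.089) * 100
= 0.911 * 100
= 91.1%


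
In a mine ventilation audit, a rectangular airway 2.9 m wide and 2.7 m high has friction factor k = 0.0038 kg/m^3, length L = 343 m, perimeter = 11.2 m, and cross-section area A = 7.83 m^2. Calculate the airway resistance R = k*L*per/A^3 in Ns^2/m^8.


Compute the numerator:
k * L * per = 0.0038 * 343 * 11.2
= 14.59808
Compute the denominator:
A^3 = 7.83^3 = 480.048687
Resistance:
R = 14.59808 / 480.048687
= 0.0304 Ns^2/m^8

0.0304 Ns^2/m^8


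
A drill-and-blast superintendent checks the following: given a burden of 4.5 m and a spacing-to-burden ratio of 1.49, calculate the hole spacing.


6.705 m

Spacing = burden * ratio
= 4.5 * 1.49
= 6.705 m


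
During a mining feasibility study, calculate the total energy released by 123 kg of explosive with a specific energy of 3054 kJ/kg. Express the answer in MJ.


375.642 MJ

Energy = mass * specific_energy / 1000
= 123 * 3054 / 1000
= 375642 / 1000
= 375.642 MJ


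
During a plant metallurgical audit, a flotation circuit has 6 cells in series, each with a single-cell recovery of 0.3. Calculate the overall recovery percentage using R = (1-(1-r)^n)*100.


Complement of single-cell recovery:
1 - r = 1 - 0.3 = 0.7
Raise to power n:
(1 - r)^6 = 0.7^6 = 0.117649
Overall recovery:
R = (1 - 0.117649) * 100
= 88.2351%

88.2351%


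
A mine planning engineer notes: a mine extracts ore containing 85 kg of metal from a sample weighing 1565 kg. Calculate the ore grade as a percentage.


Ore grade = (metal mass / ore mass) * 100
= (85 / 1565) * 100
= 0.05431309904 * 100
= 5.4313%

5.4313%


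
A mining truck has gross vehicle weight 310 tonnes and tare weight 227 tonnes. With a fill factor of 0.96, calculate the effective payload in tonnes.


79.68 tonnes

Maximum payload = gross - tare
= 310 - 227 = 83 tonnes
Effective payload = max payload * fill factor
= 83 * 0.96
= 79.68 tonnes


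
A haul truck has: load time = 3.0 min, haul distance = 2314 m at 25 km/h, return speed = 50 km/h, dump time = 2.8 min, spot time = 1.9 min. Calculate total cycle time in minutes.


Convert haul speed to m/min: 25 * 1000/60 = 416.6666667 m/min
Haul time = 2314 / 416.6666667 = 5.5536 min
Convert return speed to m/min: 50 * 1000/60 = 833.3333333 m/min
Return time = 2314 / 833.3333333 = 2.7768 min
Total cycle time:
= 3.0 + 5.5536 + 2.8 + 2.7768 + 1.9
= 16.0304 min

16.0304 min


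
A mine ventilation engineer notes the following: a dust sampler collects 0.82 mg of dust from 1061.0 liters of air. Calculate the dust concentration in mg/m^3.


Convert liters to m^3: 1 m^3 = 1000 L
Concentration = mass / volume * 1000
= 0.82 / 1061.0 * 1000
= 0.0007728557964 * 1000
= 0.7729 mg/m^3

0.7729 mg/m^3


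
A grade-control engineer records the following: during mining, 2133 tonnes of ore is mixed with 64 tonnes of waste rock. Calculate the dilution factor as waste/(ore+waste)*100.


2.9131%

Total material = ore + waste
= 2133 + 64 = 2197 tonnes
Dilution = waste / total * 100
= 64 / 2197 * 100
= 0.02913063268 * 100
= 2.9131%


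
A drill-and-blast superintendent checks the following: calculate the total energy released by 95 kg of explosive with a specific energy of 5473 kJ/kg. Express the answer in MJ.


519.935 MJ

Energy = mass * specific_energy / 1000
= 95 * 5473 / 1000
= 519935 / 1000
= 519.935 MJ


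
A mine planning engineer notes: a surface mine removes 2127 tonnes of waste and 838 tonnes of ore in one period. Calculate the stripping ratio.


2.5382

Stripping ratio = waste tonnage / ore tonnage
= 2127 / 838
= 2.5382


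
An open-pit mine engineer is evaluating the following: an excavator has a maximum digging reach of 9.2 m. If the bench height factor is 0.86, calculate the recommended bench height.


7.912 m

Bench height = reach * factor
= 9.2 * 0.86
= 7.912 m


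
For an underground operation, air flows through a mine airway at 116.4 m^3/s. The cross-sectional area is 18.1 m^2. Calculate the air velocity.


Velocity = flow rate / cross-sectional area
= 116.4 / 18.1
= 6.4309 m/s

6.4309 m/s


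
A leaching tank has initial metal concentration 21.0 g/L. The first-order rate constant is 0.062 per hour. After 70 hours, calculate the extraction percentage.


98.6963%

Compute the exponent:
-k * t = -0.062 * 70 = -4.34
Remaining concentration:
C = 21.0 * exp(-4.34)
= 21.0 * 0.0130365282
= 0.2737670923 g/L
Extracted = 21.0 - 0.2737670923 = 20.72623291 g/L
Extraction % = 20.72623291 / 21.0 * 100
= 98.6963%


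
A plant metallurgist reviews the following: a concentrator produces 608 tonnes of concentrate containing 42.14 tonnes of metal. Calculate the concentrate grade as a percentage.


6.9309%

Grade = (metal in concentrate / concentrate mass) * 100
= (42.14 / 608) * 100
= 0.06930921053 * 100
= 6.9309%


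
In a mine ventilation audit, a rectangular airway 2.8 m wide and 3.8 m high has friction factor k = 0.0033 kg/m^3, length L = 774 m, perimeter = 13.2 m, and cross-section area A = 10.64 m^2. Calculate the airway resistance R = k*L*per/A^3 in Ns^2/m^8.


0.028 Ns^2/m^8

Compute the numerator:
k * L * per = 0.0033 * 774 * 13.2
= 33.71544
Compute the denominator:
A^3 = 10.64^3 = 1204.550144
Resistance:
R = 33.71544 / 1204.550144
= 0.028 Ns^2/m^8


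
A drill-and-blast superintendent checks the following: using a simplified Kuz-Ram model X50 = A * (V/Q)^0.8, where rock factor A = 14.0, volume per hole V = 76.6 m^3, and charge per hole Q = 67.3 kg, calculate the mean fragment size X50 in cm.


15.5274 cm

Compute V/Q:
V/Q = 76.6 / 67.3 = 1.138187221
Raise to the power 0.8:
(V/Q)^0.8 = 1.138187221^0.8 = 1.109100662
Multiply by A:
X50 = 14.0 * 1.109100662
= 15.5274 cm


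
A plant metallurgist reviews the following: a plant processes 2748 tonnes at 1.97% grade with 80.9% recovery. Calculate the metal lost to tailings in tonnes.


10.3399 tonnes

Total metal in feed:
= 2748 * 1.97 / 100 = 54.1356 tonnes
Metal recovered:
= 54.1356 * 80.9 / 100 = 43.7957004 tonnes
Metal lost to tailings:
= 54.1356 - 43.7957004
= 10.3399 tonnes


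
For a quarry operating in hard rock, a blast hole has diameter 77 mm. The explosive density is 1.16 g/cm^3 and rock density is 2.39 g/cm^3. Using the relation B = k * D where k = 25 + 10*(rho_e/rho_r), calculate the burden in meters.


First, compute k:
rho_e / rho_r = 1.16 / 2.39 = 0.4853556485
k = 25 + 10 * 0.4853556485 = 29.85355649
Then, compute burden:
B = k * D / 1000 = 29.85355649 * 77 / 1000
= 2298.723849 / 1000
= 2.2987 m

2.2987 m


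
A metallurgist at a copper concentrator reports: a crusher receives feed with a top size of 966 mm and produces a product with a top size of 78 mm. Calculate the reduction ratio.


Reduction ratio = feed size / product size
= 966 / 78
= 12.3846

12.3846


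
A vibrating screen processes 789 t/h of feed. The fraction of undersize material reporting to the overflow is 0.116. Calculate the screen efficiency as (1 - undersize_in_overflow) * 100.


Screen efficiency = (1 - fraction of undersize in overflow) * 100
= (1 - 0.116) * 100
= 0.884 * 100
= 88.4%

88.4%


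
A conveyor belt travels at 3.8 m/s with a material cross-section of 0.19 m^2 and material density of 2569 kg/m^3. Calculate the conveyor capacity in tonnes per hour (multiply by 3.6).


Volumetric flow = speed * area
= 3.8 * 0.19 = 0.722 m^3/s
Mass flow = volumetric * density
= 0.722 * 2569 = 1854.818 kg/s
Convert to t/h: multiply by 3.6
Capacity = 1854.818 * 3.6
= 6677.3448 t/h

6677.3448 t/h


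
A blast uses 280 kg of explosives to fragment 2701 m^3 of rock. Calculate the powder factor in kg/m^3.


0.1037 kg/m^3

Powder factor = explosive mass / rock volume
= 280 / 2701
= 0.1037 kg/m^3


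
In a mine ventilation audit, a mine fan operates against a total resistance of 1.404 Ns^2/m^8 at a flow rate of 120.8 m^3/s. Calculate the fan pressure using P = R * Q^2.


Compute Q^2:
Q^2 = 120.8^2 = 14592.64
Compute pressure:
P = R * Q^2 = 1.404 * 14592.64
= 20488.0666 Pa

20488.0666 Pa


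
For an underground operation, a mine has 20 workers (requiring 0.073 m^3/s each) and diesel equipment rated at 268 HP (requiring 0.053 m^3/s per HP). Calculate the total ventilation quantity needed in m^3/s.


15.664 m^3/s

Airflow for workers:
Q_people = 20 * 0.073 = 1.46 m^3/s
Airflow for diesel equipment:
Q_diesel = 268 * 0.053 = 14.204 m^3/s
Total ventilation:
Q_total = 1.46 + 14.204
= 15.664 m^3/s


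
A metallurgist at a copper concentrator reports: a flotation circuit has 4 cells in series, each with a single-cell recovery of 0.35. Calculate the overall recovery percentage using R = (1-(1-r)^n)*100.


82.1494%

Complement of single-cell recovery:
1 - r = 1 - 0.35 = 0.65
Raise to power n:
(1 - r)^4 = 0.65^4 = 0.17850625
Overall recovery:
R = (1 - 0.17850625) * 100
= 82.1494%


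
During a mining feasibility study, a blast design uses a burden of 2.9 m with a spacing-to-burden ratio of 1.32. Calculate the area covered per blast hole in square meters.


First, find the spacing:
Spacing = burden * ratio = 2.9 * 1.32
= 3.828 m
Then, calculate the area:
Area = burden * spacing = 2.9 * 3.828
= 11.1012 m^2

11.1012 m^2


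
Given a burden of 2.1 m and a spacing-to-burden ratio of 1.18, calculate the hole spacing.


Spacing = burden * ratio
= 2.1 * 1.18
= 2.478 m

2.478 m


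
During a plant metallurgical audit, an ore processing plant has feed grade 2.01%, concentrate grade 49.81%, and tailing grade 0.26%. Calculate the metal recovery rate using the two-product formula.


Using the two-product formula:
R = 100 * c * (f - t) / (f * (c - t))
Numerator = 100 * 49.81 * (2.01 - 0.26)
= 100 * 49.81 * 1.75
= 8716.75
Denominator = 2.01 * (49.81 - 0.26)
= 2.01 * 49.55
= 99.5955
R = 8716.75 / 99.5955
= 87.5215%

87.5215%


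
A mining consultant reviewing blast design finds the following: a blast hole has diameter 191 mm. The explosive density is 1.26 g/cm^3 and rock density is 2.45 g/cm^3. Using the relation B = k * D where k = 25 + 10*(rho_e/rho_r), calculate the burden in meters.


First, compute k:
rho_e / rho_r = 1.26 / 2.45 = 0.5142857143
k = 25 + 10 * 0.5142857143 = 30.14285714
Then, compute burden:
B = k * D / 1000 = 30.14285714 * 191 / 1000
= 5757.285714 / 1000
= 5.7573 m

5.7573 m


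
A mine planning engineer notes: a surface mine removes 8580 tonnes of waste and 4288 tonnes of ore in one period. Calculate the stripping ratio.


2.0009

Stripping ratio = waste tonnage / ore tonnage
= 8580 / 4288
= 2.0009


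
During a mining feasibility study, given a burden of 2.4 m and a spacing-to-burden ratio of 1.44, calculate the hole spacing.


Spacing = burden * ratio
= 2.4 * 1.44
= 3.456 m

3.456 m


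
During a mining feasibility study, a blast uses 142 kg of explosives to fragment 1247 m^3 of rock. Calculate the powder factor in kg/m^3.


0.1139 kg/m^3

Powder factor = explosive mass / rock volume
= 142 / 1247
= 0.1139 kg/m^3


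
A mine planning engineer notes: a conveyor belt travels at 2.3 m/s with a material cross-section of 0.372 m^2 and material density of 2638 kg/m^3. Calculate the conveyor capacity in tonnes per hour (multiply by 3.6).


8125.4621 t/h

Volumetric flow = speed * area
= 2.3 * 0.372 = 0.8556 m^3/s
Mass flow = volumetric * density
= 0.8556 * 2638 = 2257.0728 kg/s
Convert to t/h: multiply by 3.6
Capacity = 2257.0728 * 3.6
= 8125.4621 t/h


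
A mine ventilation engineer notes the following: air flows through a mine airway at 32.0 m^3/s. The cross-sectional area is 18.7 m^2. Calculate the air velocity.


1.7112 m/s

Velocity = flow rate / cross-sectional area
= 32.0 / 18.7
= 1.7112 m/s


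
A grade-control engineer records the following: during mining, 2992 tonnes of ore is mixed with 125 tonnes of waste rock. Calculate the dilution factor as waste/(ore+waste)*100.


4.0103%

Total material = ore + waste
= 2992 + 125 = 3117 tonnes
Dilution = waste / total * 100
= 125 / 3117 * 100
= 0.04010266282 * 100
= 4.0103%


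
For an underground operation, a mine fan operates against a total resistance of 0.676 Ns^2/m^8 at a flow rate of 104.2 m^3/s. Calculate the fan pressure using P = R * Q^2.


Compute Q^2:
Q^2 = 104.2^2 = 10857.64
Compute pressure:
P = R * Q^2 = 0.676 * 10857.64
= 7339.7646 Pa

7339.7646 Pa


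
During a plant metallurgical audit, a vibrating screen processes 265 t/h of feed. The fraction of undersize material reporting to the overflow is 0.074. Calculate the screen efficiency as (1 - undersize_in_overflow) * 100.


Screen efficiency = (1 - fraction of undersize in overflow) * 100
= (1 - 0.074) * 100
= 0.926 * 100
= 92.6%

92.6%


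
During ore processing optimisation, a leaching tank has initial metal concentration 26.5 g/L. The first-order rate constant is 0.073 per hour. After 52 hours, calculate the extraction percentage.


Compute the exponent:
-k * t = -0.073 * 52 = -3.796
Remaining concentration:
C = 26.5 * exp(-3.796)
= 26.5 * 0.02246043415
= 0.5952015049 g/L
Extracted = 26.5 - 0.5952015049 = 25.9047985 g/L
Extraction % = 25.9047985 / 26.5 * 100
= 97.754%

97.754%


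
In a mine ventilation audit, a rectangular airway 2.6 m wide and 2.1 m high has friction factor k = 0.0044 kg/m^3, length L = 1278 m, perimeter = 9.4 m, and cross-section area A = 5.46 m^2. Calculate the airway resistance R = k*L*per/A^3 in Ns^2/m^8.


Compute the numerator:
k * L * per = 0.0044 * 1278 * 9.4
= 52.85808
Compute the denominator:
A^3 = 5.46^3 = 162.771336
Resistance:
R = 52.85808 / 162.771336
= 0.3247 Ns^2/m^8

0.3247 Ns^2/m^8


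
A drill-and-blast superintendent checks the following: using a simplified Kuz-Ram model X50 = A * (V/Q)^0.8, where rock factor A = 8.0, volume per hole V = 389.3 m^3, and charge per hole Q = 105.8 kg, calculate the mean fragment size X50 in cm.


Compute V/Q:
V/Q = 389.3 / 105.8 = 3.679584121
Raise to the power 0.8:
(V/Q)^0.8 = 3.679584121^0.8 = 2.835560963
Multiply by A:
X50 = 8.0 * 2.835560963
= 22.6845 cm

22.6845 cm


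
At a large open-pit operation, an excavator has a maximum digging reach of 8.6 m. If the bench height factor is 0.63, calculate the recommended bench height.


Bench height = reach * factor
= 8.6 * 0.63
= 5.418 m

5.418 m


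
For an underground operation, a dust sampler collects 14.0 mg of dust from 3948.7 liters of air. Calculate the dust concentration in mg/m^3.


Convert liters to m^3: 1 m^3 = 1000 L
Concentration = mass / volume * 1000
= 14.0 / 3948.7 * 1000
= 0.003545470661 * 1000
= 3.5455 mg/m^3

3.5455 mg/m^3


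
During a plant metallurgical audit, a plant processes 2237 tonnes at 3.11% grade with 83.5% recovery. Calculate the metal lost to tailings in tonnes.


Total metal in feed:
= 2237 * 3.11 / 100 = 69.5707 tonnes
Metal recovered:
= 69.5707 * 83.5 / 100 = 58.0915345 tonnes
Metal lost to tailings:
= 69.5707 - 58.0915345
= 11.4792 tonnes

11.4792 tonnes


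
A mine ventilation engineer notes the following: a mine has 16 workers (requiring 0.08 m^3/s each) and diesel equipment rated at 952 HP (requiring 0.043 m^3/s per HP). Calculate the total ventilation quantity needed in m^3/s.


42.216 m^3/s

Airflow for workers:
Q_people = 16 * 0.08 = 1.28 m^3/s
Airflow for diesel equipment:
Q_diesel = 952 * 0.043 = 40.936 m^3/s
Total ventilation:
Q_total = 1.28 + 40.936
= 42.216 m^3/s


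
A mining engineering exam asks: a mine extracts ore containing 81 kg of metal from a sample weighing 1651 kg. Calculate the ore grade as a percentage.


Ore grade = (metal mass / ore mass) * 100
= (81 / 1651) * 100
= 0.04906117505 * 100
= 4.9061%

4.9061%


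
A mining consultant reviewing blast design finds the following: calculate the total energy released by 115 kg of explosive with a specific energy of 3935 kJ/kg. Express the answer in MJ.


452.525 MJ

Energy = mass * specific_energy / 1000
= 115 * 3935 / 1000
= 452525 / 1000
= 452.525 MJ


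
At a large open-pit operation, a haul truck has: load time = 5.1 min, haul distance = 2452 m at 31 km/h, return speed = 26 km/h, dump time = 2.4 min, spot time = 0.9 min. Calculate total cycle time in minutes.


Convert haul speed to m/min: 31 * 1000/60 = 516.6666667 m/min
Haul time = 2452 / 516.6666667 = 4.745806452 min
Convert return speed to m/min: 26 * 1000/60 = 433.3333333 m/min
Return time = 2452 / 433.3333333 = 5.658461538 min
Total cycle time:
= 5.1 + 4.745806452 + 2.4 + 5.658461538 + 0.9
= 18.8043 min

18.8043 min


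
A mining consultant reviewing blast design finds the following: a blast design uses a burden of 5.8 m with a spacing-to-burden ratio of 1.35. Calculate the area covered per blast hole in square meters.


45.414 m^2

First, find the spacing:
Spacing = burden * ratio = 5.8 * 1.35
= 7.83 m
Then, calculate the area:
Area = burden * spacing = 5.8 * 7.83
= 45.414 m^2


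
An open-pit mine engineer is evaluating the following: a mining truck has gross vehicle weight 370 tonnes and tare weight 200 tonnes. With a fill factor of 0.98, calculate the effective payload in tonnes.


Maximum payload = gross - tare
= 370 - 200 = 170 tonnes
Effective payload = max payload * fill factor
= 170 * 0.98
= 166.6 tonnes

166.6 tonnes


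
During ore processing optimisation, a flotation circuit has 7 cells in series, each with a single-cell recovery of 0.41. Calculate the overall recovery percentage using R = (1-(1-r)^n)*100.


Complement of single-cell recovery:
1 - r = 1 - 0.41 = 0.59
Raise to power n:
(1 - r)^7 = 0.59^7 = 0.02488651485
Overall recovery:
R = (1 - 0.02488651485) * 100
= 97.5113%

97.5113%


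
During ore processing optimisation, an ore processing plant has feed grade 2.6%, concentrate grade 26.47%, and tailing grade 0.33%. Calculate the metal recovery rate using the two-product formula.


88.4099%

Using the two-product formula:
R = 100 * c * (f - t) / (f * (c - t))
Numerator = 100 * 26.47 * (2.6 - 0.33)
= 100 * 26.47 * 2.27
= 6008.69
Denominator = 2.6 * (26.47 - 0.33)
= 2.6 * 26.14
= 67.964
R = 6008.69 / 67.964
= 88.4099%


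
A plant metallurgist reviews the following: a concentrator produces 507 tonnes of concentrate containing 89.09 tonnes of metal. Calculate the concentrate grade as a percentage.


Grade = (metal in concentrate / concentrate mass) * 100
= (89.09 / 507) * 100
= 0.1757199211 * 100
= 17.572%

17.572%


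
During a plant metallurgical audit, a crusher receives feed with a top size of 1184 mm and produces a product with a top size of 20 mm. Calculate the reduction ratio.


Reduction ratio = feed size / product size
= 1184 / 20
= 59.2

59.2


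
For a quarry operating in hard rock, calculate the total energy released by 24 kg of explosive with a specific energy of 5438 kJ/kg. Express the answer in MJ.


Energy = mass * specific_energy / 1000
= 24 * 5438 / 1000
= 130512 / 1000
= 130.512 MJ

130.512 MJ


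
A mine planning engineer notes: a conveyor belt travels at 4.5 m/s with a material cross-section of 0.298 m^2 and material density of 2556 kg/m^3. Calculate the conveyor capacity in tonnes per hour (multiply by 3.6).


12339.3456 t/h

Volumetric flow = speed * area
= 4.5 * 0.298 = 1.341 m^3/s
Mass flow = volumetric * density
= 1.341 * 2556 = 3427.596 kg/s
Convert to t/h: multiply by 3.6
Capacity = 3427.596 * 3.6
= 12339.3456 t/h


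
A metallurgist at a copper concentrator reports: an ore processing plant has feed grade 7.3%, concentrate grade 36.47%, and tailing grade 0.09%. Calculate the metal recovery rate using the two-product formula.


99.0115%

Using the two-product formula:
R = 100 * c * (f - t) / (f * (c - t))
Numerator = 100 * 36.47 * (7.3 - 0.09)
= 100 * 36.47 * 7.21
= 26294.87
Denominator = 7.3 * (36.47 - 0.09)
= 7.3 * 36.38
= 265.574
R = 26294.87 / 265.574
= 99.0115%


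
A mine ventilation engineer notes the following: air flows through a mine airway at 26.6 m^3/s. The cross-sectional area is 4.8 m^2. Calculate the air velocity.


5.5417 m/s

Velocity = flow rate / cross-sectional area
= 26.6 / 4.8
= 5.5417 m/s


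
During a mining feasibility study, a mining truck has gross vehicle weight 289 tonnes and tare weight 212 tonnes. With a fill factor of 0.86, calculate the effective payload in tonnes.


66.22 tonnes

Maximum payload = gross - tare
= 289 - 212 = 77 tonnes
Effective payload = max payload * fill factor
= 77 * 0.86
= 66.22 tonnes


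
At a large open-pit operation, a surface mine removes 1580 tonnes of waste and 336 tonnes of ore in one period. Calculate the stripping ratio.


4.7024

Stripping ratio = waste tonnage / ore tonnage
= 1580 / 336
= 4.7024


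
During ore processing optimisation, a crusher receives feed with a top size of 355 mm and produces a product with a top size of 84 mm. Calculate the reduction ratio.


Reduction ratio = feed size / product size
= 355 / 84
= 4.2262

4.2262


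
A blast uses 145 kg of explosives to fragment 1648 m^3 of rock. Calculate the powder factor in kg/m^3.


0.088 kg/m^3

Powder factor = explosive mass / rock volume
= 145 / 1648
= 0.088 kg/m^3


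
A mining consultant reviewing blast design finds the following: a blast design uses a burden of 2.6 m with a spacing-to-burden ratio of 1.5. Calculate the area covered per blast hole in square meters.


First, find the spacing:
Spacing = burden * ratio = 2.6 * 1.5
= 3.9 m
Then, calculate the area:
Area = burden * spacing = 2.6 * 3.9
= 10.14 m^2

10.14 m^2


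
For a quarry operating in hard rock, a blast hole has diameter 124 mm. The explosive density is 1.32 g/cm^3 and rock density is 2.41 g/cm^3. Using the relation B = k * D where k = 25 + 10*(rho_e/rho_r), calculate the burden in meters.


First, compute k:
rho_e / rho_r = 1.32 / 2.41 = 0.5477178423
k = 25 + 10 * 0.5477178423 = 30.47717842
Then, compute burden:
B = k * D / 1000 = 30.47717842 * 124 / 1000
= 3779.170124 / 1000
= 3.7792 m

3.7792 m
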